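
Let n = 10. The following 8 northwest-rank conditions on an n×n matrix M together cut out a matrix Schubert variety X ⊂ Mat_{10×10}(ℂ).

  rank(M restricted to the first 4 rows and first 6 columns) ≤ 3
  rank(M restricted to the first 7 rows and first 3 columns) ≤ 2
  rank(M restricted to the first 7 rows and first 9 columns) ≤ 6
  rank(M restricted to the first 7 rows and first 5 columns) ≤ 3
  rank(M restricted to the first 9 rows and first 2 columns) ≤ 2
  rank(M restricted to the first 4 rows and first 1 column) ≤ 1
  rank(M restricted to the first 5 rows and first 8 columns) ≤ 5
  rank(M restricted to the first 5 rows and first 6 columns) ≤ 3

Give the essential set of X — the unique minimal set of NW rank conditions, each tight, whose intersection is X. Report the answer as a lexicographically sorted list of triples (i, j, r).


Computing R[i][j] = min implied NW-rank bound (n=10, 8 conditions):

  row 1: 1  1  1  1  1  1  1  1  1  1
  row 2: 1  2  2  2  2  2  2  2  2  2
  row 3: 1  2  2  3  3  3  3  3  3  3
  row 4: 1  2  2  3  3  3  4  4  4  4
  row 5: 1  2  2  3  3  3  4  5  5  5
  row 6: 1  2  2  3  3  4  5  6  6  6
  row 7: 1  2  2  3  3  4  5  6  6  7
  row 8: 1  2  3  4  4  5  6  7  7  8
  row 9: 1  2  3  4  5  6  7  8  8  9
  row 10: 1  2  3  4  5  6  7  8  9  10

so w = (1, 2, 4, 7, 8, 6, 10, 3, 5, 9).

D(w) has 12 cells with 4 SE-corners; essential set:

[(5, 6, 3), (7, 3, 2), (7, 5, 3), (7, 9, 6)]


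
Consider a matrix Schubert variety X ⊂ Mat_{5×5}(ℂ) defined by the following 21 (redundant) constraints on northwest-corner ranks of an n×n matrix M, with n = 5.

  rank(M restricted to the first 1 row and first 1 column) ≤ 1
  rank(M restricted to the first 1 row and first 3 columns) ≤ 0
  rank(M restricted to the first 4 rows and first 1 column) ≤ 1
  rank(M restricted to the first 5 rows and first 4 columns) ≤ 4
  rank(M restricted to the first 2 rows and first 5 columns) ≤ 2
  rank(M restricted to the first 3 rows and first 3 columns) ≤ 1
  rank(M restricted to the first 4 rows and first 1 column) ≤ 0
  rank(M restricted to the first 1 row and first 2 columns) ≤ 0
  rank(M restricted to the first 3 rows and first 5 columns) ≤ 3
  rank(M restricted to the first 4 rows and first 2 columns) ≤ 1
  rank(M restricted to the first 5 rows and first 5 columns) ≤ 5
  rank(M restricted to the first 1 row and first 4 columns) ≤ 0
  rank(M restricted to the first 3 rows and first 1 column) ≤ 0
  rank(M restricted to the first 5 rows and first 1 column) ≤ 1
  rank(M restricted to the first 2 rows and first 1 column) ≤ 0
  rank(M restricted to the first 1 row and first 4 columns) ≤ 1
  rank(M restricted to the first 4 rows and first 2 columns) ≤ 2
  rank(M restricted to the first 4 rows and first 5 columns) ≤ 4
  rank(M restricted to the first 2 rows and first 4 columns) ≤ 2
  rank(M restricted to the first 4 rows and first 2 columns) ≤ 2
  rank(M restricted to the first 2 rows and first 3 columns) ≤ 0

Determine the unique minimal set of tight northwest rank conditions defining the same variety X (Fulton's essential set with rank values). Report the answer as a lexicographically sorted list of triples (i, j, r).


Rank table r_w(5×5) implied by the 21 constraints:

  0  0  0  0  1
  0  0  0  1  2
  0  1  1  2  3
  0  1  2  3  4
  1  2  3  4  5

the unique w with this rank table is (5, 4, 2, 3, 1).

ℓ(w)=9; the 3 essential cells (i,j,r):

[(1, 4, 0), (2, 3, 0), (4, 1, 0)]


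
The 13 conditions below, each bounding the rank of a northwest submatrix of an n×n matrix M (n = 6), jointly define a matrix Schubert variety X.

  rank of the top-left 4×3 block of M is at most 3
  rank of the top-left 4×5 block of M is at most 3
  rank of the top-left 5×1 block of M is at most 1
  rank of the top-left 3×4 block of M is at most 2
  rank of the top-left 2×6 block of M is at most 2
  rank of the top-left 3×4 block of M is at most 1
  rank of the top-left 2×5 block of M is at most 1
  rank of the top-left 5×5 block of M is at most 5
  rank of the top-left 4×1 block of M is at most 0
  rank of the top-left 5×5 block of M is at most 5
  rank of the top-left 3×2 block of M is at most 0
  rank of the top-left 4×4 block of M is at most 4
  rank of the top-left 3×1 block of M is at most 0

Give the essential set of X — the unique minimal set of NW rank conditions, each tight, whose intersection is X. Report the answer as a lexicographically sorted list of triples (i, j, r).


Reconstructing r_w from the 13 given conditions:

  row 1: 0 0 1 1 1 1
  row 2: 0 0 1 1 1 2
  row 3: 0 0 1 1 2 3
  row 4: 0 1 2 2 3 4
  row 5: 1 2 3 3 4 5
  row 6: 1 2 3 4 5 6

second differences of R give the permutation w = (3, 6, 5, 2, 1, 4).

Rothe diagram D(w) (10 cells), 4 SE-corners (essential conditions):

[(2, 5, 1), (3, 2, 0), (3, 4, 1), (4, 1, 0)]


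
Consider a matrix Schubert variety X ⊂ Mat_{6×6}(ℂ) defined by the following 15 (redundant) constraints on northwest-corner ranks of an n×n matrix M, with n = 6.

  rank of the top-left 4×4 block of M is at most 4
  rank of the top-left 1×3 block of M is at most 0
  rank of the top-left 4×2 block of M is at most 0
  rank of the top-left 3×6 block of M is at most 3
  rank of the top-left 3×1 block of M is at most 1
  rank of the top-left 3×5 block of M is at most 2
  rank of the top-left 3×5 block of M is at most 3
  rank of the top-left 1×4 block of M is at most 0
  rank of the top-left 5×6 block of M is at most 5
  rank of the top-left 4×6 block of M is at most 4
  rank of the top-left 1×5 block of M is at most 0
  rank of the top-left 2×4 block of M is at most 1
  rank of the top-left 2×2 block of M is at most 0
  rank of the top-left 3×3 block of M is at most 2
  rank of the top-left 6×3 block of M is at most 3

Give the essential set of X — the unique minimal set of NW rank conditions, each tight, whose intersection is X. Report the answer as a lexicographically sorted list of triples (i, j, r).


Propagating the 15 rank bounds to every northwest block:

  i=1: 0 0 0 0 0 1
  i=2: 0 0 1 1 1 2
  i=3: 0 0 1 2 2 3
  i=4: 0 0 1 2 3 4
  i=5: 1 1 2 3 4 5
  i=6: 1 2 3 4 5 6

reading off 1-entries of Δ²R: w = (6, 3, 4, 5, 1, 2).

2 SE-corners of the 11-cell Rothe diagram give Ess(w):

[(1, 5, 0), (4, 2, 0)]


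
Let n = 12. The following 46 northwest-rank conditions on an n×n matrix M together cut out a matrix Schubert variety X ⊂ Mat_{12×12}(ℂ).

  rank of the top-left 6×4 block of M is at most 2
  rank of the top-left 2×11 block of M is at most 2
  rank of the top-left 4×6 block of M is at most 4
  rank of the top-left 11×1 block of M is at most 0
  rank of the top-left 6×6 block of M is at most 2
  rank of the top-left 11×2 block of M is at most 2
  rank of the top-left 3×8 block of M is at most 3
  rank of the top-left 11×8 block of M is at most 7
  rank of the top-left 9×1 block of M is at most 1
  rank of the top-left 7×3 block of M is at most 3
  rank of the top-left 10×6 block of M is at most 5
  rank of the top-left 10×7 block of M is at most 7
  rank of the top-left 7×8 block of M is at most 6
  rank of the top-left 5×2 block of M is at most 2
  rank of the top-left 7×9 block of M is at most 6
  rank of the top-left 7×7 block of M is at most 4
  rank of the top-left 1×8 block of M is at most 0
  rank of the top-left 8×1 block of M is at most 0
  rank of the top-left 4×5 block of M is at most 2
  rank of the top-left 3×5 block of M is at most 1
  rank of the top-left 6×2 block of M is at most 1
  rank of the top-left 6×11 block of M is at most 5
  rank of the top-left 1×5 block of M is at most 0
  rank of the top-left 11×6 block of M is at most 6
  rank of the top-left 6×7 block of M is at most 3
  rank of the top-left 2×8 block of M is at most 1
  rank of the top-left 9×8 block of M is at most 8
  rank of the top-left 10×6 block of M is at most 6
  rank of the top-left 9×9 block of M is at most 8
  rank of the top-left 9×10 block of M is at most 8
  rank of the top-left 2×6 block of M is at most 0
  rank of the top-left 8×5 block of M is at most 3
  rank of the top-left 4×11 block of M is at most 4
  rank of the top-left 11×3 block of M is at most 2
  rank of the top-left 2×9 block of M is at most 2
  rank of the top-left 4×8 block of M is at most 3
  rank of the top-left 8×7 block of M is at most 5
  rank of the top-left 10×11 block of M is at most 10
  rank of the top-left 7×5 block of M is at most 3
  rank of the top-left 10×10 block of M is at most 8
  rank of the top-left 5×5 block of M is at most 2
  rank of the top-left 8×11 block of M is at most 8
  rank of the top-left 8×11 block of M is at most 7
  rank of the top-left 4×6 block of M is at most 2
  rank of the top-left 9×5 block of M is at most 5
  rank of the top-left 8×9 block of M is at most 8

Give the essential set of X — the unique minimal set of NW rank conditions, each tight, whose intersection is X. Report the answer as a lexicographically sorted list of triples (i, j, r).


Computing R[i][j] = min implied NW-rank bound (n=12, 46 conditions):

  row 1: 0, 0, 0, 0, 0, 0, 0, 0, 1, 1, 1, 1
  row 2: 0, 0, 0, 0, 0, 0, 1, 1, 2, 2, 2, 2
  row 3: 0, 1, 1, 1, 1, 1, 2, 2, 3, 3, 3, 3
  row 4: 0, 1, 2, 2, 2, 2, 3, 3, 4, 4, 4, 4
  row 5: 0, 1, 2, 2, 2, 2, 3, 4, 5, 5, 5, 5
  row 6: 0, 1, 2, 2, 2, 2, 3, 4, 5, 5, 5, 6
  row 7: 0, 1, 2, 3, 3, 3, 4, 5, 6, 6, 6, 7
  row 8: 0, 1, 2, 3, 3, 4, 5, 6, 7, 7, 7, 8
  row 9: 0, 1, 2, 3, 4, 5, 6, 7, 8, 8, 8, 9
  row 10: 0, 1, 2, 3, 4, 5, 6, 7, 8, 8, 9, 10
  row 11: 0, 1, 2, 3, 4, 5, 6, 7, 8, 9, 10, 11
  row 12: 1, 2, 3, 4, 5, 6, 7, 8, 9, 10, 11, 12

reading off 1-entries of Δ²R: w = (9, 7, 2, 3, 8, 12, 4, 6, 5, 11, 10, 1).

ℓ(w)=33; the 7 essential cells (i,j,r):

[(1, 8, 0), (2, 6, 0), (6, 6, 2), (6, 11, 5), (8, 5, 3), (10, 10, 8), (11, 1, 0)]


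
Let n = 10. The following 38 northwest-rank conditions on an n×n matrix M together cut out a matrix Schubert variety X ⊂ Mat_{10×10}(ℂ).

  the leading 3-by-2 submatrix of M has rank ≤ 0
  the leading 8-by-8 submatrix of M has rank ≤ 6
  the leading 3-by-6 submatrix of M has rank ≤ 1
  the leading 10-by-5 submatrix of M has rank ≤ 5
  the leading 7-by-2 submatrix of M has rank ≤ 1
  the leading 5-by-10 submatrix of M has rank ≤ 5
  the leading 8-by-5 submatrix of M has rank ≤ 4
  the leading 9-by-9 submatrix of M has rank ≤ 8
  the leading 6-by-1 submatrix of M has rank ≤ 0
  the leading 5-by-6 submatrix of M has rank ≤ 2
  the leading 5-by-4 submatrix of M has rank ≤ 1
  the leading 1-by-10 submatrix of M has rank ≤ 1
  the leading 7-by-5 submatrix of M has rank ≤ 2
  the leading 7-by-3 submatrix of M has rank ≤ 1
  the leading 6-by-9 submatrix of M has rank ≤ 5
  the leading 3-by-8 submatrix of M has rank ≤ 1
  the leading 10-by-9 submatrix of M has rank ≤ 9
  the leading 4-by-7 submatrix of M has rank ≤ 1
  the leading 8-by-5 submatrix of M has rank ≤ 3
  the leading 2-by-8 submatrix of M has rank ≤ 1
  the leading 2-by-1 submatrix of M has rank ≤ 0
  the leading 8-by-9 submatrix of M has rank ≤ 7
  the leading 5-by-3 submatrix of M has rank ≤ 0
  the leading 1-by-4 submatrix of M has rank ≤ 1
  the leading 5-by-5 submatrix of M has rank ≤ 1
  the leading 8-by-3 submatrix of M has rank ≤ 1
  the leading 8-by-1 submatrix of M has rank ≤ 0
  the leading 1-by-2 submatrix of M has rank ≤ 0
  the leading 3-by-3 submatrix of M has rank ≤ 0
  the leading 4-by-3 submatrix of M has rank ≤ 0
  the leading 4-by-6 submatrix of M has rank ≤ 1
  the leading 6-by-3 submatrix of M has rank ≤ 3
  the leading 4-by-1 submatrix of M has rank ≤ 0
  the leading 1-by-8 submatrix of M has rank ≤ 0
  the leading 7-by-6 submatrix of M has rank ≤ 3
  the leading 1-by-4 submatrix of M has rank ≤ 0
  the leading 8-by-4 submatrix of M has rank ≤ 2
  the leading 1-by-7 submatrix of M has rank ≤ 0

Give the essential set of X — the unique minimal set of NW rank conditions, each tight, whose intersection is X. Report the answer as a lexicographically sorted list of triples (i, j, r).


Reconstructing r_w from the 38 given conditions:

  row 1: 0 | 0 | 0 | 0 | 0 | 0 | 0 | 0 | 1 | 1
  row 2: 0 | 0 | 0 | 1 | 1 | 1 | 1 | 1 | 2 | 2
  row 3: 0 | 0 | 0 | 1 | 1 | 1 | 1 | 1 | 2 | 3
  row 4: 0 | 0 | 0 | 1 | 1 | 1 | 1 | 2 | 3 | 4
  row 5: 0 | 0 | 0 | 1 | 1 | 2 | 2 | 3 | 4 | 5
  row 6: 0 | 1 | 1 | 2 | 2 | 3 | 3 | 4 | 5 | 6
  row 7: 0 | 1 | 1 | 2 | 2 | 3 | 4 | 5 | 6 | 7
  row 8: 0 | 1 | 1 | 2 | 3 | 4 | 5 | 6 | 7 | 8
  row 9: 1 | 2 | 2 | 3 | 4 | 5 | 6 | 7 | 8 | 9
  row 10: 1 | 2 | 3 | 4 | 5 | 6 | 7 | 8 | 9 | 10

second differences of R give the permutation w = (9, 4, 10, 8, 6, 2, 7, 5, 1, 3).

D(w) has 34 cells with 8 SE-corners; essential set:

[(1, 8, 0), (3, 8, 1), (4, 7, 1), (5, 3, 0), (5, 5, 1), (7, 5, 2), (8, 1, 0), (8, 3, 1)]


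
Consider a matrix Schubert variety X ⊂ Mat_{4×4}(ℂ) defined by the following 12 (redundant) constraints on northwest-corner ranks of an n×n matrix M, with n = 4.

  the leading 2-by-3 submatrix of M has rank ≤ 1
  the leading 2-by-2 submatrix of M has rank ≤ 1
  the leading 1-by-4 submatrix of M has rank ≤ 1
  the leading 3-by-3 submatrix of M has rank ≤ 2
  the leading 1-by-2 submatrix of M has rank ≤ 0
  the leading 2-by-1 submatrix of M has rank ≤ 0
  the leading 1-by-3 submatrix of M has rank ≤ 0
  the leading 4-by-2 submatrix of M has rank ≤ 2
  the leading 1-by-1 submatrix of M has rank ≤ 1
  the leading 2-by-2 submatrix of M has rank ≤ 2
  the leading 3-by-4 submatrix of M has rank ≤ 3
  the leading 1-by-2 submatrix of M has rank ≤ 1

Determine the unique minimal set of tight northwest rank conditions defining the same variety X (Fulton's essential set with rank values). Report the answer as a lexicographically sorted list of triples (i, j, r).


Reconstructing r_w from the 12 given conditions:

  row 1: 0 0 0 1
  row 2: 0 1 1 2
  row 3: 1 2 2 3
  row 4: 1 2 3 4

reading off 1-entries of Δ²R: w = (4, 2, 1, 3).

Fulton essential set (2 of the 4 Rothe cells):

[(1, 3, 0), (2, 1, 0)]


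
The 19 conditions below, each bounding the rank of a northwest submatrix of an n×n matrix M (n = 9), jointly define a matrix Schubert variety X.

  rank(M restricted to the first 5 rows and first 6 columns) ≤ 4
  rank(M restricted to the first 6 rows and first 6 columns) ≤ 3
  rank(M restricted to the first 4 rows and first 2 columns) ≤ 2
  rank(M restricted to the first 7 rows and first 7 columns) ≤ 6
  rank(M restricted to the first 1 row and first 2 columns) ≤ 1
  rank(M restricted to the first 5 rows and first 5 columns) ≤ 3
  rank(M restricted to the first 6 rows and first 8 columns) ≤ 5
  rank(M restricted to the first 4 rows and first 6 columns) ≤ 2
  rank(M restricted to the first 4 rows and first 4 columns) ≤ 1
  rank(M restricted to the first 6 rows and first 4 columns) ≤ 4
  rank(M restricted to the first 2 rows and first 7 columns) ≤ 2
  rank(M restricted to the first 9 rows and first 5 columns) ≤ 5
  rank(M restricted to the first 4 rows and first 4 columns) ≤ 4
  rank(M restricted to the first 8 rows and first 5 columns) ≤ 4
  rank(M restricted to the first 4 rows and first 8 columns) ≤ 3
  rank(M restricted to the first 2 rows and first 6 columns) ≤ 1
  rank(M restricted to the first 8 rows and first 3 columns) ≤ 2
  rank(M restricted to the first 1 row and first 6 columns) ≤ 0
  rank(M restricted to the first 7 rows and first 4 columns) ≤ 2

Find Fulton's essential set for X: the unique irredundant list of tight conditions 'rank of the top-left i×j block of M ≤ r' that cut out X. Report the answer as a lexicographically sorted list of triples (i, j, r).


Computing R[i][j] = min implied NW-rank bound (n=9, 19 conditions):

  row 1: 0 0 0 0 0 0 1 1 1
  row 2: 1 1 1 1 1 1 2 2 2
  row 3: 1 1 1 1 2 2 3 3 3
  row 4: 1 1 1 1 2 2 3 3 4
  row 5: 1 2 2 2 3 3 4 4 5
  row 6: 1 2 2 2 3 3 4 5 6
  row 7: 1 2 2 2 3 4 5 6 7
  row 8: 1 2 2 3 4 5 6 7 8
  row 9: 1 2 3 4 5 6 7 8 9

so w = (7, 1, 5, 9, 2, 8, 6, 4, 3).

Rothe diagram D(w) (20 cells), 7 SE-corners (essential conditions):

[(1, 6, 0), (4, 4, 1), (4, 6, 2), (4, 8, 3), (6, 6, 3), (7, 4, 2), (8, 3, 2)]


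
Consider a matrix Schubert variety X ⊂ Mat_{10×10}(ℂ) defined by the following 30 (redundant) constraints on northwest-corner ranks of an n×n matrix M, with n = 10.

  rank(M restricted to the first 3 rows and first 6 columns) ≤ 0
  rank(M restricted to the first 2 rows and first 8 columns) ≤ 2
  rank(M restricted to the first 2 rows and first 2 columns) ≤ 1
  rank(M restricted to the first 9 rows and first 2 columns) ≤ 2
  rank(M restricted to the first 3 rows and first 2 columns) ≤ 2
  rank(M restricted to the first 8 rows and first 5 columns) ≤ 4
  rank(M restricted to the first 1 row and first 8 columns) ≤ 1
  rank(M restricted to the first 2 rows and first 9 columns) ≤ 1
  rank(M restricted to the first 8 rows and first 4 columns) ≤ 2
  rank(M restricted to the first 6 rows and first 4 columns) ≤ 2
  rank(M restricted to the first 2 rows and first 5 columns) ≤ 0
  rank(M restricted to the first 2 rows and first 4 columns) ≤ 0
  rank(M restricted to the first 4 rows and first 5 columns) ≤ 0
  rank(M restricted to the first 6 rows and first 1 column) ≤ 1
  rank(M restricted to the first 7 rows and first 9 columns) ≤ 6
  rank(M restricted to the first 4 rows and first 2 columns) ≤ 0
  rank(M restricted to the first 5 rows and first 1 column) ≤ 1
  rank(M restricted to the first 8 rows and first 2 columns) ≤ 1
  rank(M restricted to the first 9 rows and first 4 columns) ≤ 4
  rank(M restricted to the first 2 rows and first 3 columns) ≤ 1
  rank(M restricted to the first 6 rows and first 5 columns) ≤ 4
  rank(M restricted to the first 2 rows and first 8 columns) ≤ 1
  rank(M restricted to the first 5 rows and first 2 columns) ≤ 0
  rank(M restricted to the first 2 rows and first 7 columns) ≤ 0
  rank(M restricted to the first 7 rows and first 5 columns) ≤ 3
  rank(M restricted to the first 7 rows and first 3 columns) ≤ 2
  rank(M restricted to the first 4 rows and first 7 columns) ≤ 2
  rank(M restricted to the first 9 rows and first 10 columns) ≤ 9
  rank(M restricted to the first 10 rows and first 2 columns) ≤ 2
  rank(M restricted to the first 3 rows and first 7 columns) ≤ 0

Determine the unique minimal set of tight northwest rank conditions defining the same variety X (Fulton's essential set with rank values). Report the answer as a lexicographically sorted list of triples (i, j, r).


Rank table r_w(10×10) implied by the 30 constraints:

  0 | 0 | 0 | 0 | 0 | 0 | 0 | 1 | 1 | 1
  0 | 0 | 0 | 0 | 0 | 0 | 0 | 1 | 1 | 2
  0 | 0 | 0 | 0 | 0 | 0 | 0 | 1 | 2 | 3
  0 | 0 | 0 | 0 | 0 | 1 | 1 | 2 | 3 | 4
  0 | 0 | 1 | 1 | 1 | 2 | 2 | 3 | 4 | 5
  1 | 1 | 2 | 2 | 2 | 3 | 3 | 4 | 5 | 6
  1 | 1 | 2 | 2 | 3 | 4 | 4 | 5 | 6 | 7
  1 | 1 | 2 | 2 | 3 | 4 | 5 | 6 | 7 | 8
  1 | 2 | 3 | 3 | 4 | 5 | 6 | 7 | 8 | 9
  1 | 2 | 3 | 4 | 5 | 6 | 7 | 8 | 9 | 10

the unique w with this rank table is (8, 10, 9, 6, 3, 1, 5, 7, 2, 4).

Rothe diagram D(w) (33 cells), 6 SE-corners (essential conditions):

[(2, 9, 1), (3, 7, 0), (4, 5, 0), (5, 2, 0), (8, 2, 1), (8, 4, 2)]


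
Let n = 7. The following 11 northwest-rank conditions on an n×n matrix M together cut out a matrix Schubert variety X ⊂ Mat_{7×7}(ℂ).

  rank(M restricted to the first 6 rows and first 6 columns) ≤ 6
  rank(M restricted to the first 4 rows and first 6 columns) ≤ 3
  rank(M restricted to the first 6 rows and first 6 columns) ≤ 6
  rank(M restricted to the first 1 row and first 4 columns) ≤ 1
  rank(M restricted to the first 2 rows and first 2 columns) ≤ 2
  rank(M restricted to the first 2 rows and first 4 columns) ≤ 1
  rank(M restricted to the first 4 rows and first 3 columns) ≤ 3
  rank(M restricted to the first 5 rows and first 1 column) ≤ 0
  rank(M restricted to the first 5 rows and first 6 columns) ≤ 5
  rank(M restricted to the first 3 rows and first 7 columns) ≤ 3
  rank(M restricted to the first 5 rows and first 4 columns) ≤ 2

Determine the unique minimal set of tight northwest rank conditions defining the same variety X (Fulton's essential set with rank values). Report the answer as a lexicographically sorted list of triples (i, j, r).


Reconstructing r_w from the 11 given conditions:

  R[1]: 0 1 1 1 1 1 1
  R[2]: 0 1 1 1 2 2 2
  R[3]: 0 1 2 2 3 3 3
  R[4]: 0 1 2 2 3 3 4
  R[5]: 0 1 2 2 3 4 5
  R[6]: 1 2 3 3 4 5 6
  R[7]: 1 2 3 4 5 6 7

the unique w with this rank table is (2, 5, 3, 7, 6, 1, 4).

|D(w)|=10, |Ess(w)|=4:

[(2, 4, 1), (4, 6, 3), (5, 1, 0), (5, 4, 2)]


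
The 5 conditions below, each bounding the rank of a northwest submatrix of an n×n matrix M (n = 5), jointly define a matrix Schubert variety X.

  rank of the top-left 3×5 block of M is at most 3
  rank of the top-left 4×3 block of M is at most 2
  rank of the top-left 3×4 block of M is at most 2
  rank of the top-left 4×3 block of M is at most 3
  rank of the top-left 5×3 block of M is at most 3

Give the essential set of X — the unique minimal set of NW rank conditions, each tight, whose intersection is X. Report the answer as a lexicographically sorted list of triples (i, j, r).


The tightest implied rank at each (i,j), from the 5 conditions:

  R[1]: 1  1  1  1  1
  R[2]: 1  2  2  2  2
  R[3]: 1  2  2  2  3
  R[4]: 1  2  2  3  4
  R[5]: 1  2  3  4  5

giving w = (1, 2, 5, 4, 3) via Δ²R.

|D(w)|=3, |Ess(w)|=2:

[(3, 4, 2), (4, 3, 2)]


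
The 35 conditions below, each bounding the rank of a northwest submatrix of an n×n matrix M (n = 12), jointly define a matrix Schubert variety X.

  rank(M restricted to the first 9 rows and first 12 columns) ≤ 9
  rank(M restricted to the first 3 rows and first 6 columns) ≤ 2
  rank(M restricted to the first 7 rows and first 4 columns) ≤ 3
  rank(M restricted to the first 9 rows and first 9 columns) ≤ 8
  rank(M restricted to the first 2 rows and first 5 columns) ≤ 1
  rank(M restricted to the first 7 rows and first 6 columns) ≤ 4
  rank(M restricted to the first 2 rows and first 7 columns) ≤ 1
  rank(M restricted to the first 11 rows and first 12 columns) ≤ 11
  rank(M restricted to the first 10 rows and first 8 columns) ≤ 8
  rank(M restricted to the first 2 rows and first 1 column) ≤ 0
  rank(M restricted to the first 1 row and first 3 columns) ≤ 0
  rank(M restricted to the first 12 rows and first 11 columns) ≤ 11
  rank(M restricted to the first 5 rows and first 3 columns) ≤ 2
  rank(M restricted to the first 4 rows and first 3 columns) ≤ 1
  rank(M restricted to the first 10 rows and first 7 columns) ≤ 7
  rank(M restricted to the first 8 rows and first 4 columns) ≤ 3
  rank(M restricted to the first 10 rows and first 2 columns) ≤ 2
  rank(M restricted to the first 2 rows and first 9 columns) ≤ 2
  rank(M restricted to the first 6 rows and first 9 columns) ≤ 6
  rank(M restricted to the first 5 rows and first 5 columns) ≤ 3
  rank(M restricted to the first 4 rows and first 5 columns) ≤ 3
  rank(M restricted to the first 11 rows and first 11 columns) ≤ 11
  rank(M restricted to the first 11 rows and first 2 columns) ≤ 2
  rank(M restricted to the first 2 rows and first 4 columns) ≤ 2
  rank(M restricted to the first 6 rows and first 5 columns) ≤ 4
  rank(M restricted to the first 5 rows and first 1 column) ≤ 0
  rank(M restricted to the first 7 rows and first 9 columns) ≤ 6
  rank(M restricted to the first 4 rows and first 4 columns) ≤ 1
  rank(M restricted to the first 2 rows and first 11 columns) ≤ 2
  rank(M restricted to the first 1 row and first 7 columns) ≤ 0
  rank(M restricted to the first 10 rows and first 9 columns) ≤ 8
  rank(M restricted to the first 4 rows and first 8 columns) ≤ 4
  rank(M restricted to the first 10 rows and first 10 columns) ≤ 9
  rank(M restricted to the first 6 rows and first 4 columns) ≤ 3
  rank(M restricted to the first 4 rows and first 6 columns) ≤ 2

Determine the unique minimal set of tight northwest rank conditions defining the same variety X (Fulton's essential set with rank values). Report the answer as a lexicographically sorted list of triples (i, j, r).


The tightest implied rank at each (i,j), from the 35 conditions:

  row 1: 0  0  0  0  0  0  0  1  1  1  1  1
  row 2: 0  1  1  1  1  1  1  2  2  2  2  2
  row 3: 0  1  1  1  2  2  2  3  3  3  3  3
  row 4: 0  1  1  1  2  2  3  4  4  4  4  4
  row 5: 0  1  2  2  3  3  4  5  5  5  5  5
  row 6: 1  2  3  3  4  4  5  6  6  6  6  6
  row 7: 1  2  3  3  4  4  5  6  6  7  7  7
  row 8: 1  2  3  3  4  5  6  7  7  8  8  8
  row 9: 1  2  3  4  5  6  7  8  8  9  9  9
  row 10: 1  2  3  4  5  6  7  8  8  9  10  10
  row 11: 1  2  3  4  5  6  7  8  9  10  11  11
  row 12: 1  2  3  4  5  6  7  8  9  10  11  12

so w = (8, 2, 5, 7, 3, 1, 10, 6, 4, 11, 9, 12).

Rothe diagram D(w) (21 cells), 8 SE-corners (essential conditions):

[(1, 7, 0), (4, 4, 1), (4, 6, 2), (5, 1, 0), (7, 6, 4), (7, 9, 6), (8, 4, 3), (10, 9, 8)]


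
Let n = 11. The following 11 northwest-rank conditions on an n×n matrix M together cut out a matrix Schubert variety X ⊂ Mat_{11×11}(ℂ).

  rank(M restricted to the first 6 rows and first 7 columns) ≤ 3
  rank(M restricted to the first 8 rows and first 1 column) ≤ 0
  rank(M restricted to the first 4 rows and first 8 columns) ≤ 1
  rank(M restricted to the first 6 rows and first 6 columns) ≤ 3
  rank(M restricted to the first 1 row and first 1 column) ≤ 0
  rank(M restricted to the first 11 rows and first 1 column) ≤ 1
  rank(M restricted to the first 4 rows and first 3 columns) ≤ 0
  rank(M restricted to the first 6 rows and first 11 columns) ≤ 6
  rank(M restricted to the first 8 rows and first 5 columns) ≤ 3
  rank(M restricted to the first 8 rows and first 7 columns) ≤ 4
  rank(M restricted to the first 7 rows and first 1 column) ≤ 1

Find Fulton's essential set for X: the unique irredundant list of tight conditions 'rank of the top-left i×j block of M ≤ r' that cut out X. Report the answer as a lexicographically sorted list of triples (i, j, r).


Computing R[i][j] = min implied NW-rank bound (n=11, 11 conditions):

  i=1: 0 0 0 1 1 1 1 1 1 1 1
  i=2: 0 0 0 1 1 1 1 1 2 2 2
  i=3: 0 0 0 1 1 1 1 1 2 3 3
  i=4: 0 0 0 1 1 1 1 1 2 3 4
  i=5: 0 1 1 2 2 2 2 2 3 4 5
  i=6: 0 1 2 3 3 3 3 3 4 5 6
  i=7: 0 1 2 3 3 4 4 4 5 6 7
  i=8: 0 1 2 3 3 4 4 5 6 7 8
  i=9: 1 2 3 4 4 5 5 6 7 8 9
  i=10: 1 2 3 4 5 6 6 7 8 9 10
  i=11: 1 2 3 4 5 6 7 8 9 10 11

reading off 1-entries of Δ²R: w = (4, 9, 10, 11, 2, 3, 6, 8, 1, 5, 7).

5 SE-corners of the 31-cell Rothe diagram give Ess(w):

[(4, 3, 0), (4, 8, 1), (8, 1, 0), (8, 5, 3), (8, 7, 4)]


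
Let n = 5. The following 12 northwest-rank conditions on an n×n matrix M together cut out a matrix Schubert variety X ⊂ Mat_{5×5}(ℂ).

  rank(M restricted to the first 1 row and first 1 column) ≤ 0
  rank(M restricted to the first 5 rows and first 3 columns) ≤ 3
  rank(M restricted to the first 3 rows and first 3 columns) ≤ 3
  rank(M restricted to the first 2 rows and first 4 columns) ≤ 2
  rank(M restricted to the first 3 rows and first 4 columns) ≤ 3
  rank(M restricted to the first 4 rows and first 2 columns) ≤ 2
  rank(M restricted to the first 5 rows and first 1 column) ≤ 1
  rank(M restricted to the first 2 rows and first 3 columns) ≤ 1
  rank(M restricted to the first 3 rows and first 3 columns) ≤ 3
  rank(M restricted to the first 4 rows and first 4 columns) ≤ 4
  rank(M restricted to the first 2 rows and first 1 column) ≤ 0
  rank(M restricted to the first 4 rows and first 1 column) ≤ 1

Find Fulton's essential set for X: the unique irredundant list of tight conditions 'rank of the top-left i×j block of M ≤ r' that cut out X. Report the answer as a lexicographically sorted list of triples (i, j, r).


Recovering R(i,j) via the rank-extension bound from the 12 conditions:

  R[1]: 0 1 1 1 1
  R[2]: 0 1 1 2 2
  R[3]: 1 2 2 3 3
  R[4]: 1 2 3 4 4
  R[5]: 1 2 3 4 5

giving w = (2, 4, 1, 3, 5) via Δ²R.

2 SE-corners of the 3-cell Rothe diagram give Ess(w):

[(2, 1, 0), (2, 3, 1)]


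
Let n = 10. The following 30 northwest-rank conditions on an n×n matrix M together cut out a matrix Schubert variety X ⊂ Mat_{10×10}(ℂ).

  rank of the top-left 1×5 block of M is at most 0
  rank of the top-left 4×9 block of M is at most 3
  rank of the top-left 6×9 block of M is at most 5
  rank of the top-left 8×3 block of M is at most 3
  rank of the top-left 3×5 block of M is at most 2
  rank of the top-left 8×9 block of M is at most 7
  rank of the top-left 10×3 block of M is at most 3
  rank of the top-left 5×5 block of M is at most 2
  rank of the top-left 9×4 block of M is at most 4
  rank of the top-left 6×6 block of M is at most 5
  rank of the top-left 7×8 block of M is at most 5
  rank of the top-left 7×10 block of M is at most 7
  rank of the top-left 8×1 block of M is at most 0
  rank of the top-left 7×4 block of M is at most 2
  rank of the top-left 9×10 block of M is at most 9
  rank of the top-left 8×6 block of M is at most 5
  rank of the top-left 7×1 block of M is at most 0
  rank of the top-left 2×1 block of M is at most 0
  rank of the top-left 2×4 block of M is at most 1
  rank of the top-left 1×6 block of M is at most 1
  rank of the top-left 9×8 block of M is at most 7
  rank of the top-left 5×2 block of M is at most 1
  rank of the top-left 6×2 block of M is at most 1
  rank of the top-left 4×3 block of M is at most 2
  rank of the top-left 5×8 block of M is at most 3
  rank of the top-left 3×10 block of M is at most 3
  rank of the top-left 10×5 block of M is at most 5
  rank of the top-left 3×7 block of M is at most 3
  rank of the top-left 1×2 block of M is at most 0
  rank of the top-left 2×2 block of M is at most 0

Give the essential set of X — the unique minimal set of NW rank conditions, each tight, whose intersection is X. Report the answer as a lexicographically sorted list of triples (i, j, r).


Computing R[i][j] = min implied NW-rank bound (n=10, 30 conditions):

  i=1: 0 0 0 0 0 1 1 1 1 1
  i=2: 0 0 1 1 1 2 2 2 2 2
  i=3: 0 1 2 2 2 3 3 3 3 3
  i=4: 0 1 2 2 2 3 3 3 3 4
  i=5: 0 1 2 2 2 3 3 3 4 5
  i=6: 0 1 2 2 3 4 4 4 5 6
  i=7: 0 1 2 2 3 4 5 5 6 7
  i=8: 0 1 2 3 4 5 6 6 7 8
  i=9: 1 2 3 4 5 6 7 7 8 9
  i=10: 1 2 3 4 5 6 7 8 9 10

giving w = (6, 3, 2, 10, 9, 5, 7, 4, 1, 8) via Δ²R.

D(w) has 24 cells with 7 SE-corners; essential set:

[(1, 5, 0), (2, 2, 0), (4, 9, 3), (5, 5, 2), (5, 8, 3), (7, 4, 2), (8, 1, 0)]


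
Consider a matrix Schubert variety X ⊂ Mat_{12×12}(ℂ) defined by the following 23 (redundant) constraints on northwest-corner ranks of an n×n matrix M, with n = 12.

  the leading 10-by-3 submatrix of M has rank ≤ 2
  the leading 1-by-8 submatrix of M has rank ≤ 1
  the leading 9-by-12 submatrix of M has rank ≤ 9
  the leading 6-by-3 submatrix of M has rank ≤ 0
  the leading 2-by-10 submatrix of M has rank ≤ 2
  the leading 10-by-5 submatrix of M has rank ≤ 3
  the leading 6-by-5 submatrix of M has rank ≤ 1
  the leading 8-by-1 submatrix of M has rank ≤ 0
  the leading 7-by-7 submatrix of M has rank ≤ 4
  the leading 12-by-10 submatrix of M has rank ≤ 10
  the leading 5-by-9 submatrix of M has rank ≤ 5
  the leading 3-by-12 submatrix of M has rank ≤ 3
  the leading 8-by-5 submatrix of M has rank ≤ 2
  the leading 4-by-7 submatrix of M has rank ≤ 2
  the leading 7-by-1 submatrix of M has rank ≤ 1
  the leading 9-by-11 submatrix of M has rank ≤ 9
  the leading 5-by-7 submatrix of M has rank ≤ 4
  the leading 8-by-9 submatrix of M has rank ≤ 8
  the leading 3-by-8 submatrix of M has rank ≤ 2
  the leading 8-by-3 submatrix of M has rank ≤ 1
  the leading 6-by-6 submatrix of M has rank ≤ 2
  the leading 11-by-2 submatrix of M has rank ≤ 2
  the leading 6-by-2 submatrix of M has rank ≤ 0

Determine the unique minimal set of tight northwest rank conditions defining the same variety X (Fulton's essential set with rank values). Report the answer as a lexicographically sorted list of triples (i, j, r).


The tightest implied rank at each (i,j), from the 23 conditions:

  row 1: 0, 0, 0, 1, 1, 1, 1, 1, 1, 1, 1, 1
  row 2: 0, 0, 0, 1, 1, 2, 2, 2, 2, 2, 2, 2
  row 3: 0, 0, 0, 1, 1, 2, 2, 2, 3, 3, 3, 3
  row 4: 0, 0, 0, 1, 1, 2, 2, 3, 4, 4, 4, 4
  row 5: 0, 0, 0, 1, 1, 2, 3, 4, 5, 5, 5, 5
  row 6: 0, 0, 0, 1, 1, 2, 3, 4, 5, 6, 6, 6
  row 7: 0, 1, 1, 2, 2, 3, 4, 5, 6, 7, 7, 7
  row 8: 0, 1, 1, 2, 2, 3, 4, 5, 6, 7, 8, 8
  row 9: 1, 2, 2, 3, 3, 4, 5, 6, 7, 8, 9, 9
  row 10: 1, 2, 2, 3, 3, 4, 5, 6, 7, 8, 9, 10
  row 11: 1, 2, 3, 4, 4, 5, 6, 7, 8, 9, 10, 11
  row 12: 1, 2, 3, 4, 5, 6, 7, 8, 9, 10, 11, 12

reading off 1-entries of Δ²R: w = (4, 6, 9, 8, 7, 10, 2, 11, 1, 12, 3, 5).

Fulton essential set (9 of the 32 Rothe cells):

[(3, 8, 2), (4, 7, 2), (6, 3, 0), (6, 5, 1), (8, 1, 0), (8, 3, 1), (8, 5, 2), (10, 3, 2), (10, 5, 3)]


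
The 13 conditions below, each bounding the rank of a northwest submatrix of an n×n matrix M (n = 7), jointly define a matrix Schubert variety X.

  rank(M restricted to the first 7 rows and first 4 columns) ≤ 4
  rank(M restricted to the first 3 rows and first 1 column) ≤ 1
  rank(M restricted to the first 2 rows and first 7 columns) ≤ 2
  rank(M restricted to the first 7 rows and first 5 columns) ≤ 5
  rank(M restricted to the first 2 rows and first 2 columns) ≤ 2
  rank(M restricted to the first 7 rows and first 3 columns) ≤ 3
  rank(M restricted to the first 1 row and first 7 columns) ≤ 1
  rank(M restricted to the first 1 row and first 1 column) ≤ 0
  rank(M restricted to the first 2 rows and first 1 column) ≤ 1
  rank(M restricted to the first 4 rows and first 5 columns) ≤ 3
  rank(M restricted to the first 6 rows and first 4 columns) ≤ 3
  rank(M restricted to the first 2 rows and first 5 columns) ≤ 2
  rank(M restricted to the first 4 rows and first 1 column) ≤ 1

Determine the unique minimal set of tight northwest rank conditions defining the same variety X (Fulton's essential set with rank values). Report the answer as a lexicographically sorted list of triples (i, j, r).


Computing R[i][j] = min implied NW-rank bound (n=7, 13 conditions):

  0 | 1 | 1 | 1 | 1 | 1 | 1
  1 | 2 | 2 | 2 | 2 | 2 | 2
  1 | 2 | 3 | 3 | 3 | 3 | 3
  1 | 2 | 3 | 3 | 3 | 4 | 4
  1 | 2 | 3 | 3 | 4 | 5 | 5
  1 | 2 | 3 | 3 | 4 | 5 | 6
  1 | 2 | 3 | 4 | 5 | 6 | 7

so w = (2, 1, 3, 6, 5, 7, 4).

|D(w)|=5, |Ess(w)|=3:

[(1, 1, 0), (4, 5, 3), (6, 4, 3)]


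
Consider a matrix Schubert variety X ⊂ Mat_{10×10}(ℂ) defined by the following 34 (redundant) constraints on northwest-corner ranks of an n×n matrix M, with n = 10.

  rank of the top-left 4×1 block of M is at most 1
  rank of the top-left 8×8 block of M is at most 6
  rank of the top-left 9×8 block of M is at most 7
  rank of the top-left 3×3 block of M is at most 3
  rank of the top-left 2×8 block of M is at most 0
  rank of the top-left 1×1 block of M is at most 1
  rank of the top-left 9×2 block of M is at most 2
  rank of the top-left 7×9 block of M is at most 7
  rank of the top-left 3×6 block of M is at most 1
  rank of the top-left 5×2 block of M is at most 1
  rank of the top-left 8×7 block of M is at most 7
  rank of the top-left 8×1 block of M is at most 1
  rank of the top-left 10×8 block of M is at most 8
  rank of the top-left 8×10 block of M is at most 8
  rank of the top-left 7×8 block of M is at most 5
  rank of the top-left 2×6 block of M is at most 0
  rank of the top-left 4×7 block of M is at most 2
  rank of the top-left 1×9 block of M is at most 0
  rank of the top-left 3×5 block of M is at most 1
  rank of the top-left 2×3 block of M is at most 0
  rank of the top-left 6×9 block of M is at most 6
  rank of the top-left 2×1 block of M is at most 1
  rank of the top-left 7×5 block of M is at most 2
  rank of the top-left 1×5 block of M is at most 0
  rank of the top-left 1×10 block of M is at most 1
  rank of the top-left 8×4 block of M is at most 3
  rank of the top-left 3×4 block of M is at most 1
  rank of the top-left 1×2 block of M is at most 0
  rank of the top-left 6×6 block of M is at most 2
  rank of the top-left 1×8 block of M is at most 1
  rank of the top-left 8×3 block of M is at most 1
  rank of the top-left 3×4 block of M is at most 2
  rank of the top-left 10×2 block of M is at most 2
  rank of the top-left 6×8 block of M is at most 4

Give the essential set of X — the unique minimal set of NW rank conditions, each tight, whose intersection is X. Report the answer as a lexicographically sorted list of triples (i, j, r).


Recovering R(i,j) via the rank-extension bound from the 34 conditions:

  R[1]: 0 | 0 | 0 | 0 | 0 | 0 | 0 | 0 | 0 | 1
  R[2]: 0 | 0 | 0 | 0 | 0 | 0 | 0 | 0 | 1 | 2
  R[3]: 1 | 1 | 1 | 1 | 1 | 1 | 1 | 1 | 2 | 3
  R[4]: 1 | 1 | 1 | 2 | 2 | 2 | 2 | 2 | 3 | 4
  R[5]: 1 | 1 | 1 | 2 | 2 | 2 | 3 | 3 | 4 | 5
  R[6]: 1 | 1 | 1 | 2 | 2 | 2 | 3 | 4 | 5 | 6
  R[7]: 1 | 1 | 1 | 2 | 2 | 3 | 4 | 5 | 6 | 7
  R[8]: 1 | 1 | 1 | 2 | 3 | 4 | 5 | 6 | 7 | 8
  R[9]: 1 | 2 | 2 | 3 | 4 | 5 | 6 | 7 | 8 | 9
  R[10]: 1 | 2 | 3 | 4 | 5 | 6 | 7 | 8 | 9 | 10

so w = (10, 9, 1, 4, 7, 8, 6, 5, 2, 3).

|D(w)|=32, |Ess(w)|=5:

[(1, 9, 0), (2, 8, 0), (6, 6, 2), (7, 5, 2), (8, 3, 1)]


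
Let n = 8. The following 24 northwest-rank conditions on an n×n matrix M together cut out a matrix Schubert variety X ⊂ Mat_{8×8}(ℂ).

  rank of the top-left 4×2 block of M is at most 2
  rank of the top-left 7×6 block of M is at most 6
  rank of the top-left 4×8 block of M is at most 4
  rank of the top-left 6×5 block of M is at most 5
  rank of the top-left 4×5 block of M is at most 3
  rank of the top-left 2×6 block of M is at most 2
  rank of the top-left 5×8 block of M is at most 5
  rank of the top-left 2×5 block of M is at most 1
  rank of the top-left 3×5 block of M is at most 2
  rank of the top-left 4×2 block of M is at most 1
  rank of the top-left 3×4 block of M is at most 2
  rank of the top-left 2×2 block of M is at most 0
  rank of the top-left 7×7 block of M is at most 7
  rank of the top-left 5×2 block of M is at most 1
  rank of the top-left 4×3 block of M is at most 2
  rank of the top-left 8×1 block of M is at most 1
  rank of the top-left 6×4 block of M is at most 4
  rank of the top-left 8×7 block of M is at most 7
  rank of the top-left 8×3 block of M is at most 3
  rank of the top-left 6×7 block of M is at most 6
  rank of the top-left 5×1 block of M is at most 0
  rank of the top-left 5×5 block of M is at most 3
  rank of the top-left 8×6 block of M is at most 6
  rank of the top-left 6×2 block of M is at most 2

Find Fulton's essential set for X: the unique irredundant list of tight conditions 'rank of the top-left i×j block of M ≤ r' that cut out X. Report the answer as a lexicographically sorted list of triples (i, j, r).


Computing R[i][j] = min implied NW-rank bound (n=8, 24 conditions):

  0 0 1 1 1 1 1 1
  0 0 1 1 1 2 2 2
  0 1 2 2 2 3 3 3
  0 1 2 3 3 4 4 4
  0 1 2 3 3 4 5 5
  1 2 3 4 4 5 6 6
  1 2 3 4 5 6 7 7
  1 2 3 4 5 6 7 8

second differences of R give the permutation w = (3, 6, 2, 4, 7, 1, 5, 8).

Fulton essential set (4 of the 10 Rothe cells):

[(2, 2, 0), (2, 5, 1), (5, 1, 0), (5, 5, 3)]


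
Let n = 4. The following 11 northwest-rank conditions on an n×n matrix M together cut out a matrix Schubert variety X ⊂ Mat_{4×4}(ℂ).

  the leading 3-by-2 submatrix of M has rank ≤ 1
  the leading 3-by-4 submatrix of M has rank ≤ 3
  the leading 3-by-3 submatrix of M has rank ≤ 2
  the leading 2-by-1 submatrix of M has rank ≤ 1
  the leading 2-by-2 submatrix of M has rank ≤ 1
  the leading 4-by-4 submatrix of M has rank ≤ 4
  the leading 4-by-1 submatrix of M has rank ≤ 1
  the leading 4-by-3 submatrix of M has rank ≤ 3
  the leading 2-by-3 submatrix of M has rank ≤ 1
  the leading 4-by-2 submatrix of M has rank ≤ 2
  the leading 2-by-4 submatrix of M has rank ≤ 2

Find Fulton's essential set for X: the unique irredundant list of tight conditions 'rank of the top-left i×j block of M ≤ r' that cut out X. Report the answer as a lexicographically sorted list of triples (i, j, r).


Recovering R(i,j) via the rank-extension bound from the 11 conditions:

  row 1: 1 1 1 1
  row 2: 1 1 1 2
  row 3: 1 1 2 3
  row 4: 1 2 3 4

reading off 1-entries of Δ²R: w = (1, 4, 3, 2).

|D(w)|=3, |Ess(w)|=2:

[(2, 3, 1), (3, 2, 1)]
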